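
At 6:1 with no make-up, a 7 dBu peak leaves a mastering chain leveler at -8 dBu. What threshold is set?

Gain reduction = 7 − (-8) = 15 dB; output overshoot = GR / (R − 1) = 15 / 5 = 3 dB.
Threshold = output − output overshoot = -8 − 3 = -11 dBu.

-11 dBu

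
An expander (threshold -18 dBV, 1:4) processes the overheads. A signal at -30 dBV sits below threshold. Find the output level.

Below threshold, a 1:4 expander applies gain = (4−1)×(T − x) of attenuation.
(4−1) × 12 = 36 dB, so output = -30 − 36 = -66 dBV.

-66 dBV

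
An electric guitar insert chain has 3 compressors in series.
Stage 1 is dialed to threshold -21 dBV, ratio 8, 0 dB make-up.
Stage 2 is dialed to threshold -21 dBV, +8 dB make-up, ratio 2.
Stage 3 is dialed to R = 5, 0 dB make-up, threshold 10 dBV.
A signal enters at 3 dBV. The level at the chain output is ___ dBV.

Stage 1: 24 dB above -21 dBV, reduced 8:1 to 3 dB above → -18 dBV.
Stage 2: -18 dBV is 3 dB over -21 dBV; at 2:1 that becomes 1.5 dB over, giving -19.5 dBV; +8 dB make-up → -11.5 dBV.
Stage 3: below threshold (-11.5 ≤ 10); passes unchanged; output -11.5 dBV.

-11.5 dBV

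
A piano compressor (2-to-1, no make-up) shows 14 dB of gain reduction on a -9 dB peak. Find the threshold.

-37 dB

Gain reduction = -9 − (-23) = 14 dB; output overshoot = GR / (R − 1) = 14 / 1 = 14 dB.
Threshold = output − output overshoot = -23 − 14 = -37 dB.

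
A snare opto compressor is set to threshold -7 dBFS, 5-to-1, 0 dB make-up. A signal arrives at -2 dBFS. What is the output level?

-6 dBFS

-2 dBFS sits 5 dB over threshold.
The 5 dB excess becomes 1 dB after 5:1 reduction.
That puts the output at -6 dBFS.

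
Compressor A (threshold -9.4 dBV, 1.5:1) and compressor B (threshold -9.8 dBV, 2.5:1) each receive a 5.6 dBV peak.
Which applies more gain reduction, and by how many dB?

A: GR = 15 − 15/1.5 = 5 dB.
B: GR = 15.4 − 15.4/2.5 = 9.24 dB.
B reduces 4.24 dB more.

B, by 4.24 dB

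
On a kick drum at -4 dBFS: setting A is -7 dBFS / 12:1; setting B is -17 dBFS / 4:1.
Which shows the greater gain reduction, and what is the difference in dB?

A: overshoot 3 dB → output overshoot 0.25 dB → GR 2.75 dB.
B: overshoot 13 dB → output overshoot 3.25 dB → GR 9.75 dB.
B reduces 7 dB more.

B, by 7 dB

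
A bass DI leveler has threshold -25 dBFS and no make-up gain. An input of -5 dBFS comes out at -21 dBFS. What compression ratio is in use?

Input overshoot = -5 − (-25) = 20 dB; output overshoot = -21 − (-25) = 4 dB.
Ratio = 20 / 4 = 5.

5:1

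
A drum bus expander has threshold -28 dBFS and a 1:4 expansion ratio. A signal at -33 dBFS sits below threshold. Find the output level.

Undershoot = (-28) − (-33) = 5 dB.
At 1:4, that expands to 20 dB under threshold.
Output = -28 − 20 = -48 dBFS.

-48 dBFS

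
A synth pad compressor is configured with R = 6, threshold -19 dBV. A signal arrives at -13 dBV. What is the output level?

-18 dBV

Overshoot: -13 − (-19) = 6 dB.
6:1 compression reduces that to 6/6 = 1 dB over.
So the level is -19 + 1 = -18 dBV.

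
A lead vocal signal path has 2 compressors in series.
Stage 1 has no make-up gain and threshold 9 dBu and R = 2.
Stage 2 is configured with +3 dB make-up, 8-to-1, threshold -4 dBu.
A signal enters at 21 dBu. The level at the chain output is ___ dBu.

Stage 1: 12 dB above 9 dBu, reduced 2:1 to 6 dB above → 15 dBu.
Stage 2: overshoot 19 dB → 19/8 = 2.375 dB → -1.625 dBu; +3 dB make-up → 1.375 dBu.

1.375 dBu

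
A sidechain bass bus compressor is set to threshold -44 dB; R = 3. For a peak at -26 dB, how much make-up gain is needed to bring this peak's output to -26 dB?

12 dB

Without make-up, output = threshold + overshoot/3 = -44 + 6 = -38 dB.
Gap to target: 12 dB.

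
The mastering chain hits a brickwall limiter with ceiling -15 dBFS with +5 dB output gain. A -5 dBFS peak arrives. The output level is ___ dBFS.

A brickwall limiter is an ∞:1 compressor: any input above the ceiling is clamped to -15 dBFS.
Output gain then adds 5 dB: -15 + 5 = -10 dBFS.

-10 dBFS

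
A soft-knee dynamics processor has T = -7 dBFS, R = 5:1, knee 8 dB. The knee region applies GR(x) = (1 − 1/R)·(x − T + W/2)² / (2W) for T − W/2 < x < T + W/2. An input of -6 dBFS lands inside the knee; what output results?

-7.25 dBFS

x − T + W/2 = -6 − (-7) + 4 = 5.
GR = (1 − 1/5) × 5² / 16 = 0.8 × 25 / 16 = 1.25 dB.
Output = -6 − 1.25 = -7.25 dBFS.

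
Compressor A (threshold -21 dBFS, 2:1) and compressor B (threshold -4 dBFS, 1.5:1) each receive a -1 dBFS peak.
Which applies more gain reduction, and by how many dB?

A, by 9 dB

A: 20 dB over, compressed to 10 dB over, so 10 dB of GR.
B: 3 dB over, compressed to 2 dB over, so 1 dB of GR.
Difference: 9 dB in favour of A.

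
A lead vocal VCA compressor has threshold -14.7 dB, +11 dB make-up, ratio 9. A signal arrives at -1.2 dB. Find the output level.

-2.2 dB

The input is 13.5 dB above the -14.7 dB threshold.
9:1 compression reduces that to 13.5/9 = 1.5 dB over.
That puts the output at -13.2 dB; make-up adds 11 dB, giving -2.2 dB.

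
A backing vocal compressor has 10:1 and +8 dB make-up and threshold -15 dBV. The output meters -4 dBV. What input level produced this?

15 dBV

Before make-up, the level was -4 − 8 = -12 dBV.
The compressed level sits -12 − (-15) = 3 dB over threshold.
Undo the ratio: input overshoot = 3 × 10 = 30 dB, giving input = 15 dBV.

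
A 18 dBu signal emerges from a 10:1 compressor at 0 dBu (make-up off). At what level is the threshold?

-2 dBu

Let T be the threshold. Output overshoot = (input overshoot)/R, so 0 − T = (18 − T)/10.
10·(0 − T) = 18 − T → 9·T = 0 − 18 = -18.
T = -18/9 = -2 dBu.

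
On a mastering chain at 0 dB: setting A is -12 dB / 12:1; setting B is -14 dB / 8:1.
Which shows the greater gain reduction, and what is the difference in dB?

B, by 1.25 dB

A: overshoot 12 dB → output overshoot 1 dB → GR 11 dB.
B: overshoot 14 dB → output overshoot 1.75 dB → GR 12.25 dB.
Difference: 1.25 dB in favour of B.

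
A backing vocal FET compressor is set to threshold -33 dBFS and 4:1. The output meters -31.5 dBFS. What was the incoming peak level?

The compressed level sits -31.5 − (-33) = 1.5 dB over threshold.
Before 4:1 compression the overshoot was 1.5 × 4 = 6 dB, so input = -33 + 6 = -27 dBFS.

-27 dBFS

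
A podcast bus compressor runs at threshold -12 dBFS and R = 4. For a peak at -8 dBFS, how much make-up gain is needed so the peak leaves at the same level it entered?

Overshoot 4 dB → 4/4 = 1 dB after compression, so the compressed level is -12 + 1 = -11 dBFS.
Make-up = target − compressed = -8 − (-11) = 3 dB.

3 dB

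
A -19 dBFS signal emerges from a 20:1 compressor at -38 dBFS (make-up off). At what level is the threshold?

Gain reduction = -19 − (-38) = 19 dB; output overshoot = GR / (R − 1) = 19 / 19 = 1 dB.
Threshold = output − output overshoot = -38 − 1 = -39 dBFS.

-39 dBFS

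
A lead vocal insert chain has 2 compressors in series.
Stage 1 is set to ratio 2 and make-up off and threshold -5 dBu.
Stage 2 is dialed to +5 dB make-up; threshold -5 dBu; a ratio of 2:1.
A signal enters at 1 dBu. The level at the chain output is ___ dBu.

Stage 1: 1 dBu is 6 dB over -5 dBu; at 2:1 that becomes 3 dB over, giving -2 dBu.
Stage 2: 3 dB above -5 dBu, reduced 2:1 to 1.5 dB above → -3.5 dBu; +5 dB make-up → 1.5 dBu.

1.5 dBu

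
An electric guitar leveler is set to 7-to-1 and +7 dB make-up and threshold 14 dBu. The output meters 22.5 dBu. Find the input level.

Stripping the +7 dB make-up gives 15.5 dBu at the gain stage.
Post-compression overshoot = 15.5 − 14 = 1.5 dB.
Before 7:1 compression the overshoot was 1.5 × 7 = 10.5 dB, so input = 14 + 10.5 = 24.5 dBu.

24.5 dBu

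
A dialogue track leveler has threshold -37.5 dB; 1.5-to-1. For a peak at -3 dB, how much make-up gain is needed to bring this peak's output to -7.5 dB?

7 dB

The peak compresses to -37.5 + 34.5/1.5 = -14.5 dB.
To reach -7.5 dB requires -7.5 − (-14.5) = 7 dB of make-up.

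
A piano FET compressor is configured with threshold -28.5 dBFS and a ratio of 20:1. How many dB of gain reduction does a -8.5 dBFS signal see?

19 dB

-8.5 dBFS exceeds the threshold by 20 dB.
After 20:1 compression the overshoot becomes 20/20 = 1 dB.
So the signal is attenuated by 20 − 1 = 19 dB.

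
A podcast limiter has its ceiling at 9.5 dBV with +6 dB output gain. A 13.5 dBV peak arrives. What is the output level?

15.5 dBV

A brickwall limiter is an ∞:1 compressor: any input above the ceiling is clamped to 9.5 dBV.
Output gain then adds 6 dB: 9.5 + 6 = 15.5 dBV.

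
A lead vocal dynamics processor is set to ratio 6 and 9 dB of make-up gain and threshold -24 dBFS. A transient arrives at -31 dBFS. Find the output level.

-31 dBFS is 7 dB below the -24 dBFS threshold, so no gain reduction is applied.
Make-up gain adds 9 dB: -31 + 9 = -22 dBFS.

-22 dBFS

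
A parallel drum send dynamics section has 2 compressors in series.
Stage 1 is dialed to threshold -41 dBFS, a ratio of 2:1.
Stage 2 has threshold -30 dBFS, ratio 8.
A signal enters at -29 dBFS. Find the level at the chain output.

-35 dBFS

Stage 1: 12 dB above -41 dBFS, reduced 2:1 to 6 dB above → -35 dBFS.
Stage 2: -35 dBFS is at or below the -30 dBFS threshold — no compression; output -35 dBFS.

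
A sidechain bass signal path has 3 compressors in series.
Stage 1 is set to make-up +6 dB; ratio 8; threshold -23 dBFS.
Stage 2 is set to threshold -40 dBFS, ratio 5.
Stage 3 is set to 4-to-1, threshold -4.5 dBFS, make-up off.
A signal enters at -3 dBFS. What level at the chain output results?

Stage 1: overshoot 20 dB → 20/8 = 2.5 dB → -20.5 dBFS; +6 dB make-up → -14.5 dBFS.
Stage 2: -14.5 dBFS is 25.5 dB over -40 dBFS; at 5:1 that becomes 5.1 dB over, giving -34.9 dBFS.
Stage 3: -34.9 dBFS ≤ -4.5 dBFS, so stage 3 doesn't engage; output -34.9 dBFS.

-34.9 dBFS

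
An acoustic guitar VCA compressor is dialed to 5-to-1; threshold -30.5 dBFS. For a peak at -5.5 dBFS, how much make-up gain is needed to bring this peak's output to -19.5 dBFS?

The peak compresses to -30.5 + 25/5 = -25.5 dBFS.
To reach -19.5 dBFS requires -19.5 − (-25.5) = 6 dB of make-up.

6 dB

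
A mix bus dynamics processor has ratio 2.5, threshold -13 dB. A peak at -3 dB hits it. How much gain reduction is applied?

Overshoot = -3 − (-13) = 10 dB.
After 2.5:1 compression the overshoot becomes 10/2.5 = 4 dB.
So the signal is attenuated by 10 − 4 = 6 dB.

6 dB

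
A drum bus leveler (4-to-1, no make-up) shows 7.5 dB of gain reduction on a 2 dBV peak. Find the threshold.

Let T be the threshold. Output overshoot = (input overshoot)/R, so -5.5 − T = (2 − T)/4.
4·(-5.5 − T) = 2 − T → 3·T = -22 − 2 = -24.
T = -24/3 = -8 dBV.

-8 dBV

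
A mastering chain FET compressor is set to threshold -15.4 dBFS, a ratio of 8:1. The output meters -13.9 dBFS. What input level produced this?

-3.4 dBFS

Post-compression overshoot = -13.9 − (-15.4) = 1.5 dB.
Before 8:1 compression the overshoot was 1.5 × 8 = 12 dB, so input = -15.4 + 12 = -3.4 dBFS.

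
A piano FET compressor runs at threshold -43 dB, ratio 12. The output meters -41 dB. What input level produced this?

The compressed level sits -41 − (-43) = 2 dB over threshold.
Before 12:1 compression the overshoot was 2 × 12 = 24 dB, so input = -43 + 24 = -19 dB.

-19 dB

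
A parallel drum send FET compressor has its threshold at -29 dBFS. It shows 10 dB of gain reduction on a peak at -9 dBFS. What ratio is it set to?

Input overshoot = -9 − (-29) = 20 dB.
Output overshoot = 20 − 10 = 10 dB.
Ratio = input overshoot / output overshoot = 20 / 10 = 2.

2:1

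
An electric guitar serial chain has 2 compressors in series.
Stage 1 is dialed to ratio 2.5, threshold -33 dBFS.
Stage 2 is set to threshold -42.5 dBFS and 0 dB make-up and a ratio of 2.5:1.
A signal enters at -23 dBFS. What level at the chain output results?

-37.1 dBFS

Stage 1: 10 dB above -33 dBFS, reduced 2.5:1 to 4 dB above → -29 dBFS.
Stage 2: -29 dBFS is 13.5 dB over -42.5 dBFS; at 2.5:1 that becomes 5.4 dB over, giving -37.1 dBFS.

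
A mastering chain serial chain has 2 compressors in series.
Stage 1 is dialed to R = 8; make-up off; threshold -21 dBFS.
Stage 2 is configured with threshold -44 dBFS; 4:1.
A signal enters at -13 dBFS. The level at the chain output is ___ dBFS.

-38 dBFS

Stage 1: -13 dBFS is 8 dB over -21 dBFS; at 8:1 that becomes 1 dB over, giving -20 dBFS.
Stage 2: 24 dB above -44 dBFS, reduced 4:1 to 6 dB above → -38 dBFS.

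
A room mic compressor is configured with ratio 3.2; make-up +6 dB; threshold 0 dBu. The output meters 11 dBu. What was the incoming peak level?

16 dBu

Remove make-up: 11 − 6 = 5 dBu.
The compressed level sits 5 − 0 = 5 dB over threshold.
Before 3.2:1 compression the overshoot was 5 × 3.2 = 16 dB, so input = 0 + 16 = 16 dBu.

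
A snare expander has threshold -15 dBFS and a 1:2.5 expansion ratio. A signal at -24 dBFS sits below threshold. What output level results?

Undershoot = (-15) − (-24) = 9 dB.
At 1:2.5, that expands to 22.5 dB under threshold.
Output = -15 − 22.5 = -37.5 dBFS.

-37.5 dBFS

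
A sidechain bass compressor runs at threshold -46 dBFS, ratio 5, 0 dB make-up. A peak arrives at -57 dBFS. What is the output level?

-57 dBFS is 11 dB below the -46 dBFS threshold, so no gain reduction is applied.
Output = input = -57 dBFS.

-57 dBFS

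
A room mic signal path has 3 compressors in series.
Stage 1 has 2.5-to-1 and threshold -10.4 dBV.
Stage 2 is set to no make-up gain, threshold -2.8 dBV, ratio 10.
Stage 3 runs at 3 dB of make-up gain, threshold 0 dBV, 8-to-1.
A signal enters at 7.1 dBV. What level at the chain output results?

-0.4 dBV

Stage 1: 17.5 dB above -10.4 dBV, reduced 2.5:1 to 7 dB above → -3.4 dBV.
Stage 2: -3.4 dBV ≤ -2.8 dBV, so stage 2 doesn't engage; output -3.4 dBV.
Stage 3: -3.4 dBV ≤ 0 dBV, so stage 3 doesn't engage; make-up brings it to -0.4 dBV.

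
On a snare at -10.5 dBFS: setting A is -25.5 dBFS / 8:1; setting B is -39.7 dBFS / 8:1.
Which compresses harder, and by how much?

A: GR = 15 − 15/8 = 13.125 dB.
B: GR = 29.2 − 29.2/8 = 25.55 dB.
B reduces 12.425 dB more.

B, by 12.425 dB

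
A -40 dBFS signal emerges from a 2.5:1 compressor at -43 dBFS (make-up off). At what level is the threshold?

Input is 5 dB above T (since output overshoot × R = input overshoot: (-43 − T)·2.5 = -40 − T gives T = -45 dBFS).
Check: -45 + (-40 − (-45))/2.5 = -45 + 2 = -43 dBFS. ✓

-45 dBFS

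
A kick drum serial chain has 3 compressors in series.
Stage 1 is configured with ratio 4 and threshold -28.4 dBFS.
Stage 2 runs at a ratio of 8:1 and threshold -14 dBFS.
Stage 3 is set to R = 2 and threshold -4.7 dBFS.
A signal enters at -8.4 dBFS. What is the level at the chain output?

-23.4 dBFS

Stage 1: -8.4 dBFS is 20 dB over -28.4 dBFS; at 4:1 that becomes 5 dB over, giving -23.4 dBFS.
Stage 2: below threshold (-23.4 ≤ -14); passes unchanged; output -23.4 dBFS.
Stage 3: -23.4 dBFS is at or below the -4.7 dBFS threshold — no compression; output -23.4 dBFS.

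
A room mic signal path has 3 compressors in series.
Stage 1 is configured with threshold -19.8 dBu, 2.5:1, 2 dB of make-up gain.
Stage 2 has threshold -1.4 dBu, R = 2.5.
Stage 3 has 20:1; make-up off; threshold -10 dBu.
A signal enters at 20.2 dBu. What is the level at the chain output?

-9.59 dBu

Stage 1: 20.2 dBu is 40 dB over -19.8 dBu; at 2.5:1 that becomes 16 dB over, giving -3.8 dBu; +2 dB make-up → -1.8 dBu.
Stage 2: -1.8 dBu is at or below the -1.4 dBu threshold — no compression; output -1.8 dBu.
Stage 3: 8.2 dB above -10 dBu, reduced 20:1 to 0.41 dB above → -9.59 dBu.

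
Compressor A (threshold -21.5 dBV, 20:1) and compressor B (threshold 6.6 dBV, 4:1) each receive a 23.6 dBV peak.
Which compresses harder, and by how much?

A, by 30.095 dB

A: GR = 45.1 − 45.1/20 = 42.845 dB.
B: GR = 17 − 17/4 = 12.75 dB.
A applies 30.095 dB more gain reduction.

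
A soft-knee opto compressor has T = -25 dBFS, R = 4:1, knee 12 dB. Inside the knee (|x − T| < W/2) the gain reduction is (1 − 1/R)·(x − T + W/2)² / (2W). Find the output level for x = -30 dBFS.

x − T + W/2 = -30 − (-25) + 6 = 1.
GR = (1 − 1/4) × 1² / 24 = 0.75 × 1 / 24 = 0.03125 dB.
Output = -30 − 0.03125 = -30.03125 dBFS.

-30.03125 dBFS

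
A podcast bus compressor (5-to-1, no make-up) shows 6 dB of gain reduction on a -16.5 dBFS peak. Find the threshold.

-24 dBFS

Input is 7.5 dB above T (since output overshoot × R = input overshoot: (-22.5 − T)·5 = -16.5 − T gives T = -24 dBFS).
Check: -24 + (-16.5 − (-24))/5 = -24 + 1.5 = -22.5 dBFS. ✓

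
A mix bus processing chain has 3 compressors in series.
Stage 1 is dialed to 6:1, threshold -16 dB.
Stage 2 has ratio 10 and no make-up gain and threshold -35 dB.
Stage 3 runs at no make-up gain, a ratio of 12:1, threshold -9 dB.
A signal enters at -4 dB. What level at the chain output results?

Stage 1: -4 dB is 12 dB over -16 dB; at 6:1 that becomes 2 dB over, giving -14 dB.
Stage 2: overshoot 21 dB → 21/10 = 2.1 dB → -32.9 dB.
Stage 3: below threshold (-32.9 ≤ -9); passes unchanged; output -32.9 dB.

-32.9 dB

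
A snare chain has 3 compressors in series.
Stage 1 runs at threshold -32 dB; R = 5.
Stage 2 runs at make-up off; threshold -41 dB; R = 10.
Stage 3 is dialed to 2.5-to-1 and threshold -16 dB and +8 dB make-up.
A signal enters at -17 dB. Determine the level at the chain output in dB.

-31.8 dB

Stage 1: overshoot 15 dB → 15/5 = 3 dB → -29 dB.
Stage 2: -29 dB is 12 dB over -41 dB; at 10:1 that becomes 1.2 dB over, giving -39.8 dB.
Stage 3: -39.8 dB ≤ -16 dB, so stage 3 doesn't engage; make-up brings it to -31.8 dB.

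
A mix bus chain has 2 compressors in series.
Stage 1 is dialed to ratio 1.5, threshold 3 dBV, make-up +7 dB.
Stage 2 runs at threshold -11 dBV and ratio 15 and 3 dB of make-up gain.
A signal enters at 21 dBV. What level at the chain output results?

-5.8 dBV

Stage 1: 21 dBV is 18 dB over 3 dBV; at 1.5:1 that becomes 12 dB over, giving 15 dBV; +7 dB make-up → 22 dBV.
Stage 2: 22 dBV is 33 dB over -11 dBV; at 15:1 that becomes 2.2 dB over, giving -8.8 dBV; +3 dB make-up → -5.8 dBV.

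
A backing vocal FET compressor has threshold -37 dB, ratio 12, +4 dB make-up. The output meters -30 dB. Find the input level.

-1 dB

Remove make-up: -30 − 4 = -34 dB.
That's 3 dB above the -37 dB threshold.
Undo the ratio: input overshoot = 3 × 12 = 36 dB, giving input = -1 dB.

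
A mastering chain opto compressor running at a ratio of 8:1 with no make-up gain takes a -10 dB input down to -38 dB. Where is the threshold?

-42 dB

Let T be the threshold. Output overshoot = (input overshoot)/R, so -38 − T = (-10 − T)/8.
8·(-38 − T) = -10 − T → 7·T = -304 − (-10) = -294.
T = -294/7 = -42 dB.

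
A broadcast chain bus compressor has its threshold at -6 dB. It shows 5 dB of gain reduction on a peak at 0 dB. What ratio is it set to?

6:1

Input overshoot = 0 − (-6) = 6 dB.
Output overshoot = 6 − 5 = 1 dB.
Ratio = input overshoot / output overshoot = 6 / 1 = 6.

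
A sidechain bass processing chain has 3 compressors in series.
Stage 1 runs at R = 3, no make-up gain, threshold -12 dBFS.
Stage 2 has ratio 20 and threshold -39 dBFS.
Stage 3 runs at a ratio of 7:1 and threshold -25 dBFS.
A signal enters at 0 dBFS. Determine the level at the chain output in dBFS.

-37.45 dBFS

Stage 1: overshoot 12 dB → 12/3 = 4 dB → -8 dBFS.
Stage 2: overshoot 31 dB → 31/20 = 1.55 dB → -37.45 dBFS.
Stage 3: -37.45 dBFS ≤ -25 dBFS, so stage 3 doesn't engage; output -37.45 dBFS.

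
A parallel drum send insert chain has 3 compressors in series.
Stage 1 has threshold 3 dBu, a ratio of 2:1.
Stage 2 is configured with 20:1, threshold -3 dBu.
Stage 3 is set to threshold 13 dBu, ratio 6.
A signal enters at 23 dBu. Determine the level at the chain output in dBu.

Stage 1: 20 dB above 3 dBu, reduced 2:1 to 10 dB above → 13 dBu.
Stage 2: 16 dB above -3 dBu, reduced 20:1 to 0.8 dB above → -2.2 dBu.
Stage 3: -2.2 dBu is at or below the 13 dBu threshold — no compression; output -2.2 dBu.

-2.2 dBu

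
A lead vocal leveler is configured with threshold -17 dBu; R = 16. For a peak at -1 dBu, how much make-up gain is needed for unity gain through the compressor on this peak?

15 dB

The peak compresses to -17 + 16/16 = -16 dBu.
To reach -1 dBu requires -1 − (-16) = 15 dB of make-up.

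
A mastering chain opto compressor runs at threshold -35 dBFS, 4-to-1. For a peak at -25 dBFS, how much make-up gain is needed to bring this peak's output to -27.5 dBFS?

5 dB

Overshoot 10 dB → 10/4 = 2.5 dB after compression, so the compressed level is -35 + 2.5 = -32.5 dBFS.
Make-up = target − compressed = -27.5 − (-32.5) = 5 dB.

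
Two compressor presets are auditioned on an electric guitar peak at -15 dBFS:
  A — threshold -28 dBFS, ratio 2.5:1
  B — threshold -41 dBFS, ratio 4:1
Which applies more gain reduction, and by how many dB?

A: 13 dB over, compressed to 5.2 dB over, so 7.8 dB of GR.
B: 26 dB over, compressed to 6.5 dB over, so 19.5 dB of GR.
Difference: 11.7 dB in favour of B.

B, by 11.7 dB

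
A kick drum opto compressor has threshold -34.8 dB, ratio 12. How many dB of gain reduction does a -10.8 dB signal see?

22 dB

The signal is 24 dB above threshold.
After 12:1 compression the overshoot becomes 24/12 = 2 dB.
So the signal is attenuated by 24 − 2 = 22 dB.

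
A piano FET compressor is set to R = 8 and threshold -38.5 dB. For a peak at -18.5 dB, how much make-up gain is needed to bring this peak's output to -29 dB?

Overshoot 20 dB → 20/8 = 2.5 dB after compression, so the compressed level is -38.5 + 2.5 = -36 dB.
Make-up = target − compressed = -29 − (-36) = 7 dB.

7 dB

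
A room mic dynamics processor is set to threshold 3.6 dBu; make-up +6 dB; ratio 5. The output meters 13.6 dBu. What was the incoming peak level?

Before make-up, the level was 13.6 − 6 = 7.6 dBu.
That's 4 dB above the 3.6 dBu threshold.
Input overshoot = R × output overshoot = 20 dB → input = 3.6 + 20 = 23.6 dBu.

23.6 dBu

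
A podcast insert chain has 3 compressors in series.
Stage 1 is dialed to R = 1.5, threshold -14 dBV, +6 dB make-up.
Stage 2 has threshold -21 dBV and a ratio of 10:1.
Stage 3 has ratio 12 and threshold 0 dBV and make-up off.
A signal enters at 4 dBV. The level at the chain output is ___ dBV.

-18.5 dBV

Stage 1: overshoot 18 dB → 18/1.5 = 12 dB → -2 dBV; +6 dB make-up → 4 dBV.
Stage 2: overshoot 25 dB → 25/10 = 2.5 dB → -18.5 dBV.
Stage 3: below threshold (-18.5 ≤ 0); passes unchanged; output -18.5 dBV.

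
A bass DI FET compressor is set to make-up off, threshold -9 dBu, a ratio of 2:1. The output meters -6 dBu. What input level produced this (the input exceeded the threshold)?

-3 dBu

That's 3 dB above the -9 dBu threshold.
Before 2:1 compression the overshoot was 3 × 2 = 6 dB, so input = -9 + 6 = -3 dBu.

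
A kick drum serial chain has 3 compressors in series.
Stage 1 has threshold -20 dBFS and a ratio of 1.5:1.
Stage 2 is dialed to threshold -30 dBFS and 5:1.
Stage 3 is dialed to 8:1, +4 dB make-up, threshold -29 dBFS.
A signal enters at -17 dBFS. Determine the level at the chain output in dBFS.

-24.825 dBFS

Stage 1: overshoot 3 dB → 3/1.5 = 2 dB → -18 dBFS.
Stage 2: -18 dBFS is 12 dB over -30 dBFS; at 5:1 that becomes 2.4 dB over, giving -27.6 dBFS.
Stage 3: -27.6 dBFS is 1.4 dB over -29 dBFS; at 8:1 that becomes 0.175 dB over, giving -28.825 dBFS; +4 dB make-up → -24.825 dBFS.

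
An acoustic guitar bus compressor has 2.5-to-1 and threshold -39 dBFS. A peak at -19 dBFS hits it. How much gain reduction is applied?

12 dB

-19 dBFS exceeds the threshold by 20 dB.
At 2.5:1, output sits 20/2.5 = 8 dB above threshold.
GR = overshoot in − overshoot out = 20 − 8 = 12 dB.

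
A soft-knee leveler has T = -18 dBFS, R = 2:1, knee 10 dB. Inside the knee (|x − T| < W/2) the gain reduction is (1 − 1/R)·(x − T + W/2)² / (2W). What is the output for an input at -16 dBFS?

-17.225 dBFS

x − T + W/2 = -16 − (-18) + 5 = 7.
GR = (1 − 1/2) × 7² / 20 = 0.5 × 49 / 20 = 1.225 dB.
Output = -16 − 1.225 = -17.225 dBFS.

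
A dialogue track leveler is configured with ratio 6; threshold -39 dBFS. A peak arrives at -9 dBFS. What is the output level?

-34 dBFS

-9 dBFS sits 30 dB over threshold.
The 30 dB excess becomes 5 dB after 6:1 reduction.
So the level is -39 + 5 = -34 dBFS.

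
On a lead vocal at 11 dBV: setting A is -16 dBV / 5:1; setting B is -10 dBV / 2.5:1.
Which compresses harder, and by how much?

A: overshoot 27 dB → output overshoot 5.4 dB → GR 21.6 dB.
B: overshoot 21 dB → output overshoot 8.4 dB → GR 12.6 dB.
A applies 9 dB more gain reduction.

A, by 9 dB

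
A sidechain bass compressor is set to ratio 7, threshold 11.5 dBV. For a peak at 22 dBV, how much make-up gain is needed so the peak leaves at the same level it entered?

9 dB

The peak compresses to 11.5 + 10.5/7 = 13 dBV.
To reach 22 dBV requires 22 − 13 = 9 dB of make-up.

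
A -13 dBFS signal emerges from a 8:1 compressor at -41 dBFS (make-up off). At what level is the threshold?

-45 dBFS

Gain reduction = -13 − (-41) = 28 dB; output overshoot = GR / (R − 1) = 28 / 7 = 4 dB.
Threshold = output − output overshoot = -41 − 4 = -45 dBFS.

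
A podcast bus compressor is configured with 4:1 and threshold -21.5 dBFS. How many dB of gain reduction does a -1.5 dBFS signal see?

15 dB

The signal is 20 dB above threshold.
At 4:1, output sits 20/4 = 5 dB above threshold.
GR = overshoot in − overshoot out = 20 − 5 = 15 dB.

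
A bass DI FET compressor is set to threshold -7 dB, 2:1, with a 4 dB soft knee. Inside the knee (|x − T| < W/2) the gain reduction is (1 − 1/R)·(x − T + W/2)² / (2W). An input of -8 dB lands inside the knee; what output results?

x − T + W/2 = -8 − (-7) + 2 = 1.
GR = (1 − 1/2) × 1² / 8 = 0.5 × 1 / 8 = 0.0625 dB.
Output = -8 − 0.0625 = -8.0625 dB.

-8.0625 dB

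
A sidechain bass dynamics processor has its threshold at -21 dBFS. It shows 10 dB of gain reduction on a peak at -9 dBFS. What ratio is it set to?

6:1

Input overshoot = -9 − (-21) = 12 dB.
Output overshoot = 12 − 10 = 2 dB.
Ratio = input overshoot / output overshoot = 12 / 2 = 6.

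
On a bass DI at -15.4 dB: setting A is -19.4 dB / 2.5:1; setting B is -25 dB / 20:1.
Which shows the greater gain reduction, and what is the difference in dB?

A: GR = 4 − 4/2.5 = 2.4 dB.
B: GR = 9.6 − 9.6/20 = 9.12 dB.
B applies 6.72 dB more gain reduction.

B, by 6.72 dB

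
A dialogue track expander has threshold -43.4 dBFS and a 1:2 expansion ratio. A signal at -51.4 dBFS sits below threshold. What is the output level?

-59.4 dBFS

Below threshold, a 1:2 expander applies gain = (2−1)×(T − x) of attenuation.
(2−1) × 8 = 8 dB, so output = -51.4 − 8 = -59.4 dBFS.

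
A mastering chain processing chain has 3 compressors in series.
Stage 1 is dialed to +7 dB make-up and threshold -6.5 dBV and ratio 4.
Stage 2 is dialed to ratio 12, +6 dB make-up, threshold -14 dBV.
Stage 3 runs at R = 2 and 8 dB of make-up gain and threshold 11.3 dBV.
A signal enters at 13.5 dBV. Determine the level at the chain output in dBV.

Stage 1: overshoot 20 dB → 20/4 = 5 dB → -1.5 dBV; +7 dB make-up → 5.5 dBV.
Stage 2: 19.5 dB above -14 dBV, reduced 12:1 to 1.625 dB above → -12.375 dBV; +6 dB make-up → -6.375 dBV.
Stage 3: -6.375 dBV is at or below the 11.3 dBV threshold — no compression; make-up brings it to 1.625 dBV.

1.625 dBV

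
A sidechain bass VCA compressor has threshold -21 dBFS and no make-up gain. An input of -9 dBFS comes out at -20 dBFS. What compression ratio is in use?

Input overshoot = -9 − (-21) = 12 dB; output overshoot = -20 − (-21) = 1 dB.
Ratio = 12 / 1 = 12.

12:1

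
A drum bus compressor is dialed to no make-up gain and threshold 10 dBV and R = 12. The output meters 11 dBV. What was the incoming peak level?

22 dBV

That's 1 dB above the 10 dBV threshold.
Input overshoot = R × output overshoot = 12 dB → input = 10 + 12 = 22 dBV.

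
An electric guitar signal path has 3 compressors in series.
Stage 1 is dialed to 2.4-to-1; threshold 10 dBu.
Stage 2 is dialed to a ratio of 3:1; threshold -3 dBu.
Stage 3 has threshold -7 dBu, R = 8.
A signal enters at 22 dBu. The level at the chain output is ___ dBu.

Stage 1: 12 dB above 10 dBu, reduced 2.4:1 to 5 dB above → 15 dBu.
Stage 2: 15 dBu is 18 dB over -3 dBu; at 3:1 that becomes 6 dB over, giving 3 dBu.
Stage 3: 10 dB above -7 dBu, reduced 8:1 to 1.25 dB above → -5.75 dBu.

-5.75 dBu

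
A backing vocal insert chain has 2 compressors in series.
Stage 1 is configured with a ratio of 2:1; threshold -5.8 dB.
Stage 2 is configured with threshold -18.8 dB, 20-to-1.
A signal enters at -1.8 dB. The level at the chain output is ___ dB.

-18.05 dB

Stage 1: -1.8 dB is 4 dB over -5.8 dB; at 2:1 that becomes 2 dB over, giving -3.8 dB.
Stage 2: -3.8 dB is 15 dB over -18.8 dB; at 20:1 that becomes 0.75 dB over, giving -18.05 dB.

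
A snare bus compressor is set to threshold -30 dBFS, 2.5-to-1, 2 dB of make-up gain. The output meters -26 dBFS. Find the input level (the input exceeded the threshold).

-25 dBFS

Remove make-up: -26 − 2 = -28 dBFS.
The compressed level sits -28 − (-30) = 2 dB over threshold.
Before 2.5:1 compression the overshoot was 2 × 2.5 = 5 dB, so input = -30 + 5 = -25 dBFS.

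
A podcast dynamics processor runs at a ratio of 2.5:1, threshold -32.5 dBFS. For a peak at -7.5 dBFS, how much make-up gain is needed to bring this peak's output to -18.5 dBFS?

4 dB

Without make-up, output = threshold + overshoot/2.5 = -32.5 + 10 = -22.5 dBFS.
Gap to target: 4 dB.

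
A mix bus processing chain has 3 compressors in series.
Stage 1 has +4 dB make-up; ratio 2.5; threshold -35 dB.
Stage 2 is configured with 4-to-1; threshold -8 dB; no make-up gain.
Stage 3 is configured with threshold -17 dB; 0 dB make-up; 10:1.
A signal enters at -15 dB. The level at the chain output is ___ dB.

-23 dB

Stage 1: overshoot 20 dB → 20/2.5 = 8 dB → -27 dB; +4 dB make-up → -23 dB.
Stage 2: -23 dB ≤ -8 dB, so stage 2 doesn't engage; output -23 dB.
Stage 3: -23 dB is at or below the -17 dB threshold — no compression; output -23 dB.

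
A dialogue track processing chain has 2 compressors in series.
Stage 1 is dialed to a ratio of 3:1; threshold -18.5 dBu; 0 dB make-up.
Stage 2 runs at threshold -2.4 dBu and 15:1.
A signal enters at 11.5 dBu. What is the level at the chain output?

-8.5 dBu

Stage 1: overshoot 30 dB → 30/3 = 10 dB → -8.5 dBu.
Stage 2: -8.5 dBu ≤ -2.4 dBu, so stage 2 doesn't engage; output -8.5 dBu.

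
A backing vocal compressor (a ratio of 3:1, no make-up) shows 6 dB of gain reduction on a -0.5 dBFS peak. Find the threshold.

Let T be the threshold. Output overshoot = (input overshoot)/R, so -6.5 − T = (-0.5 − T)/3.
3·(-6.5 − T) = -0.5 − T → 2·T = -19.5 − (-0.5) = -19.
T = -19/2 = -9.5 dBFS.

-9.5 dBFS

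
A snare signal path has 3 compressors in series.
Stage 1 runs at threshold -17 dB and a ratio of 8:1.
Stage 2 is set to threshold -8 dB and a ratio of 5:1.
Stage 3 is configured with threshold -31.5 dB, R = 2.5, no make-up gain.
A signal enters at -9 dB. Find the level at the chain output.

Stage 1: 8 dB above -17 dB, reduced 8:1 to 1 dB above → -16 dB.
Stage 2: -16 dB is at or below the -8 dB threshold — no compression; output -16 dB.
Stage 3: overshoot 15.5 dB → 15.5/2.5 = 6.2 dB → -25.3 dB.

-25.3 dB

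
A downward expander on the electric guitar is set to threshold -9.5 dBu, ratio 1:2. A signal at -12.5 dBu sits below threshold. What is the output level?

-15.5 dBu

The input is 3 dB below the -9.5 dBu threshold.
A 1:2 expander multiplies undershoot by 2: 3 × 2 = 6 dB below threshold.
Output = -9.5 − 6 = -15.5 dBu.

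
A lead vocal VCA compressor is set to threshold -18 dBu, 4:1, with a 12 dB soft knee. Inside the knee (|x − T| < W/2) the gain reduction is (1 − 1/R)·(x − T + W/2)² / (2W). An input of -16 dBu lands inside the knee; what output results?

x − T + W/2 = -16 − (-18) + 6 = 8.
GR = (1 − 1/4) × 8² / 24 = 0.75 × 64 / 24 = 2 dB.
Output = -16 − 2 = -18 dBu.

-18 dBu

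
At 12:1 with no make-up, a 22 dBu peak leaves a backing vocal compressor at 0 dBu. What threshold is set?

Input is 24 dB above T (since output overshoot × R = input overshoot: (0 − T)·12 = 22 − T gives T = -2 dBu).
Check: -2 + (22 − (-2))/12 = -2 + 2 = 0 dBu. ✓

-2 dBu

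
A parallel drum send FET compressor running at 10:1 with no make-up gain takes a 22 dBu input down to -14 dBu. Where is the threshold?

Let T be the threshold. Output overshoot = (input overshoot)/R, so -14 − T = (22 − T)/10.
10·(-14 − T) = 22 − T → 9·T = -140 − 22 = -162.
T = -162/9 = -18 dBu.

-18 dBu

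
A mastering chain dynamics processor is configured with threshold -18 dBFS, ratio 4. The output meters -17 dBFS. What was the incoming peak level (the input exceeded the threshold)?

That's 1 dB above the -18 dBFS threshold.
Undo the ratio: input overshoot = 1 × 4 = 4 dB, giving input = -14 dBFS.

-14 dBFS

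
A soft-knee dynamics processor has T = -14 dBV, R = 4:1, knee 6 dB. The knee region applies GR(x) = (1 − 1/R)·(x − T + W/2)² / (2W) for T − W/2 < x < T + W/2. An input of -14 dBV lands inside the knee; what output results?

x − T + W/2 = -14 − (-14) + 3 = 3.
GR = (1 − 1/4) × 3² / 12 = 0.75 × 9 / 12 = 0.5625 dB.
Output = -14 − 0.5625 = -14.5625 dBV.

-14.5625 dBV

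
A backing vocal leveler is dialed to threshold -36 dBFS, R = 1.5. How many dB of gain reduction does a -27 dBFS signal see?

3 dB

The signal is 9 dB above threshold.
A 1.5:1 ratio leaves 6 dB of that excess.
GR = overshoot in − overshoot out = 9 − 6 = 3 dB.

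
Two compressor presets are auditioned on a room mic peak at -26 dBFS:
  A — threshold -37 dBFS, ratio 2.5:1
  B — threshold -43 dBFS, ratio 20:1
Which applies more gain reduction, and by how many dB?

A: GR = 11 − 11/2.5 = 6.6 dB.
B: GR = 17 − 17/20 = 16.15 dB.
B reduces 9.55 dB more.

B, by 9.55 dB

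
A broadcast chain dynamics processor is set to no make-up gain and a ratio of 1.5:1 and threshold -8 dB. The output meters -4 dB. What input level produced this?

The compressed level sits -4 − (-8) = 4 dB over threshold.
Before 1.5:1 compression the overshoot was 4 × 1.5 = 6 dB, so input = -8 + 6 = -2 dB.

-2 dB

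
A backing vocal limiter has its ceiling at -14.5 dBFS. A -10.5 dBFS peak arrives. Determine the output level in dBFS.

-14.5 dBFS

The limiter clamps the peak to its -14.5 dBFS ceiling.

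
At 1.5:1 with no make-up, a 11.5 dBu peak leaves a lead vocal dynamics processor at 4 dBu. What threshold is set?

Gain reduction = 11.5 − 4 = 7.5 dB; output overshoot = GR / (R − 1) = 7.5 / 0.5 = 15 dB.
Threshold = output − output overshoot = 4 − 15 = -11 dBu.

-11 dBu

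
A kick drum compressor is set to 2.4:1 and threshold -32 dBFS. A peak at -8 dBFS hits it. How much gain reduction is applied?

14 dB

Overshoot = -8 − (-32) = 24 dB.
A 2.4:1 ratio leaves 10 dB of that excess.
So the signal is attenuated by 24 − 10 = 14 dB.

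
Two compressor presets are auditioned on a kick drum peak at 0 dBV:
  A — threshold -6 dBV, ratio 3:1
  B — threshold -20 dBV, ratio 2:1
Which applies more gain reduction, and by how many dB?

B, by 6 dB

A: overshoot 6 dB → output overshoot 2 dB → GR 4 dB.
B: overshoot 20 dB → output overshoot 10 dB → GR 10 dB.
Difference: 6 dB in favour of B.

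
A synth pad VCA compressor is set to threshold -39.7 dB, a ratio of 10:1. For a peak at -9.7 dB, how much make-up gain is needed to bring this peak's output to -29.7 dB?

Without make-up, output = threshold + overshoot/10 = -39.7 + 3 = -36.7 dB.
Gap to target: 7 dB.

7 dB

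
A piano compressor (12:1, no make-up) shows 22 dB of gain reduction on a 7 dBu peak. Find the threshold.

-17 dBu

Let T be the threshold. Output overshoot = (input overshoot)/R, so -15 − T = (7 − T)/12.
12·(-15 − T) = 7 − T → 11·T = -180 − 7 = -187.
T = -187/11 = -17 dBu.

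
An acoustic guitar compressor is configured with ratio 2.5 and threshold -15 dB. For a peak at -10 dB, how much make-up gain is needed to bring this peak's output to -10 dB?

Without make-up, output = threshold + overshoot/2.5 = -15 + 2 = -13 dB.
Gap to target: 3 dB.

3 dB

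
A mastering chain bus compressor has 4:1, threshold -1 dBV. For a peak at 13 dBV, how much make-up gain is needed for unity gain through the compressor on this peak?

10.5 dB

The peak compresses to -1 + 14/4 = 2.5 dBV.
To reach 13 dBV requires 13 − 2.5 = 10.5 dB of make-up.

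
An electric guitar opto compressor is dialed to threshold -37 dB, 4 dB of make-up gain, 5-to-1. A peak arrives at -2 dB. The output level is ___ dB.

Overshoot: -2 − (-37) = 35 dB.
At 5:1 the overshoot is divided by 5, leaving 7 dB above threshold.
So the level is -37 + 7 = -30 dB; make-up adds 4 dB, giving -26 dB.

-26 dB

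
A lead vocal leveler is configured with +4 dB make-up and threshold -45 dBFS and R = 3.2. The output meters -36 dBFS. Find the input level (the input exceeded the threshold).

-29 dBFS

Remove make-up: -36 − 4 = -40 dBFS.
Post-compression overshoot = -40 − (-45) = 5 dB.
Undo the ratio: input overshoot = 5 × 3.2 = 16 dB, giving input = -29 dBFS.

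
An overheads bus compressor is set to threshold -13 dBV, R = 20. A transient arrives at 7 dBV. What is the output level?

-12 dBV

7 dBV sits 20 dB over threshold.
20:1 compression reduces that to 20/20 = 1 dB over.
Output = -13 + 1 = -12 dBV.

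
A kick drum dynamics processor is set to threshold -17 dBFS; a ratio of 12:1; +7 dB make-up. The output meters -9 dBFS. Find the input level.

Remove make-up: -9 − 7 = -16 dBFS.
That's 1 dB above the -17 dBFS threshold.
Undo the ratio: input overshoot = 1 × 12 = 12 dB, giving input = -5 dBFS.

-5 dBFS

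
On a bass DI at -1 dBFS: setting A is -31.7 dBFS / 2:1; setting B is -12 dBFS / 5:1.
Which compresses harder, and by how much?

A, by 6.55 dB

A: 30.7 dB over, compressed to 15.35 dB over, so 15.35 dB of GR.
B: 11 dB over, compressed to 2.2 dB over, so 8.8 dB of GR.
A reduces 6.55 dB more.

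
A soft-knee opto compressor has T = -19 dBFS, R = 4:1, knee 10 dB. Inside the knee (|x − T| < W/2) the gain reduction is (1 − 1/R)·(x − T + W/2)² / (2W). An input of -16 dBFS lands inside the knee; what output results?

-18.4 dBFS

x − T + W/2 = -16 − (-19) + 5 = 8.
GR = (1 − 1/4) × 8² / 20 = 0.75 × 64 / 20 = 2.4 dB.
Output = -16 − 2.4 = -18.4 dBFS.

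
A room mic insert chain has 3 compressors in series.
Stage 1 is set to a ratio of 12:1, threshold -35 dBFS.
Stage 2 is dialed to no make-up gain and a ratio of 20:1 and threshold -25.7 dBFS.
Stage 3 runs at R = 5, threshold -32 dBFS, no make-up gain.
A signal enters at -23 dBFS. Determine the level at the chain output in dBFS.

-34 dBFS

Stage 1: 12 dB above -35 dBFS, reduced 12:1 to 1 dB above → -34 dBFS.
Stage 2: below threshold (-34 ≤ -25.7); passes unchanged; output -34 dBFS.
Stage 3: -34 dBFS ≤ -32 dBFS, so stage 3 doesn't engage; output -34 dBFS.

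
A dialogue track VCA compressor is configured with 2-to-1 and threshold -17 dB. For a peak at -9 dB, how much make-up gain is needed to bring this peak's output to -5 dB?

8 dB

Overshoot 8 dB → 8/2 = 4 dB after compression, so the compressed level is -17 + 4 = -13 dB.
Make-up = target − compressed = -5 − (-13) = 8 dB.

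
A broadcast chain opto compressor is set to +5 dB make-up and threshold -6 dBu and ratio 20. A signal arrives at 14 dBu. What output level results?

0 dBu

14 dBu sits 20 dB over threshold.
20:1 compression reduces that to 20/20 = 1 dB over.
So the level is -6 + 1 = -5 dBu; make-up adds 5 dB, giving 0 dBu.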